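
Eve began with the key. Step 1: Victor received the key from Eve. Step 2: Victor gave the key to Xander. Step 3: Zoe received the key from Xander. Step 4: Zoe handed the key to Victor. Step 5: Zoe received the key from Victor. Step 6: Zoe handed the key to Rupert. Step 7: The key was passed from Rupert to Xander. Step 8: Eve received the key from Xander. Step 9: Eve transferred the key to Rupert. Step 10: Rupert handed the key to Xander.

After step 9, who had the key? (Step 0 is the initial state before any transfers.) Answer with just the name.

Tracking the key holder through step 9:
After step 0 (start): Eve
After step 1: Victor
After step 2: Xander
After step 3: Zoe
After step 4: Victor
After step 5: Zoe
After step 6: Rupert
After step 7: Xander
After step 8: Eve
After step 9: Rupert

At step 9, the holder is Rupert.

Answer: Rupert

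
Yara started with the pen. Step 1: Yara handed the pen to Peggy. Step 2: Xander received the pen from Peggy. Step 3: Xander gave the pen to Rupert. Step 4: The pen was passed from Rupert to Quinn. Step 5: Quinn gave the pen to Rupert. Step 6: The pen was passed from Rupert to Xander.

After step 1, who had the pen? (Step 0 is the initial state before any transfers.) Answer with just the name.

Answer: Peggy

Derivation:
Tracking the pen holder through step 1:
After step 0 (start): Yara
After step 1: Peggy

At step 1, the holder is Peggy.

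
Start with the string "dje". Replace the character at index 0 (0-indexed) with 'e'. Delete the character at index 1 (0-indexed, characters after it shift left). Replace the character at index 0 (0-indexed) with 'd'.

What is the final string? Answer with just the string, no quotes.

Answer: de

Derivation:
Applying each edit step by step:
Start: "dje"
Op 1 (replace idx 0: 'd' -> 'e'): "dje" -> "eje"
Op 2 (delete idx 1 = 'j'): "eje" -> "ee"
Op 3 (replace idx 0: 'e' -> 'd'): "ee" -> "de"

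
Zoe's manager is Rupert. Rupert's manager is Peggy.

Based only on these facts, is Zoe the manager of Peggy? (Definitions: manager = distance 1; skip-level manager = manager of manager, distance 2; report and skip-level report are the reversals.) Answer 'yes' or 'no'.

Answer: no

Derivation:
Reconstructing the manager chain from the given facts:
  Peggy -> Rupert -> Zoe
(each arrow means 'manager of the next')
Positions in the chain (0 = top):
  position of Peggy: 0
  position of Rupert: 1
  position of Zoe: 2

Zoe is at position 2, Peggy is at position 0; signed distance (j - i) = -2.
'manager' requires j - i = 1. Actual distance is -2, so the relation does NOT hold.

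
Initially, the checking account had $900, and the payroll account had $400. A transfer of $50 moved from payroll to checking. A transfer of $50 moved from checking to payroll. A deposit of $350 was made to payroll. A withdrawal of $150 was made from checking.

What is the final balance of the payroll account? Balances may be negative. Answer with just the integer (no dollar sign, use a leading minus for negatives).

Answer: 750

Derivation:
Tracking account balances step by step:
Start: checking=900, payroll=400
Event 1 (transfer 50 payroll -> checking): payroll: 400 - 50 = 350, checking: 900 + 50 = 950. Balances: checking=950, payroll=350
Event 2 (transfer 50 checking -> payroll): checking: 950 - 50 = 900, payroll: 350 + 50 = 400. Balances: checking=900, payroll=400
Event 3 (deposit 350 to payroll): payroll: 400 + 350 = 750. Balances: checking=900, payroll=750
Event 4 (withdraw 150 from checking): checking: 900 - 150 = 750. Balances: checking=750, payroll=750

Final balance of payroll: 750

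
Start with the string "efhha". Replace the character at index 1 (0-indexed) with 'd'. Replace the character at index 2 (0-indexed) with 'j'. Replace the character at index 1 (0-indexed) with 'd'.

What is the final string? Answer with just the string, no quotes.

Applying each edit step by step:
Start: "efhha"
Op 1 (replace idx 1: 'f' -> 'd'): "efhha" -> "edhha"
Op 2 (replace idx 2: 'h' -> 'j'): "edhha" -> "edjha"
Op 3 (replace idx 1: 'd' -> 'd'): "edjha" -> "edjha"

Answer: edjha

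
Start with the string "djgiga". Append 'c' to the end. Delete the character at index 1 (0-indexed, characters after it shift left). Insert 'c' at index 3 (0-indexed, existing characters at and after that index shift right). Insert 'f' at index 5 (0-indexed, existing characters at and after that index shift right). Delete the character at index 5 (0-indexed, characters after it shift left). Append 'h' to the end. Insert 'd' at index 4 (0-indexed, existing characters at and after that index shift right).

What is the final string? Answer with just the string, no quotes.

Answer: dgicdgach

Derivation:
Applying each edit step by step:
Start: "djgiga"
Op 1 (append 'c'): "djgiga" -> "djgigac"
Op 2 (delete idx 1 = 'j'): "djgigac" -> "dgigac"
Op 3 (insert 'c' at idx 3): "dgigac" -> "dgicgac"
Op 4 (insert 'f' at idx 5): "dgicgac" -> "dgicgfac"
Op 5 (delete idx 5 = 'f'): "dgicgfac" -> "dgicgac"
Op 6 (append 'h'): "dgicgac" -> "dgicgach"
Op 7 (insert 'd' at idx 4): "dgicgach" -> "dgicdgach"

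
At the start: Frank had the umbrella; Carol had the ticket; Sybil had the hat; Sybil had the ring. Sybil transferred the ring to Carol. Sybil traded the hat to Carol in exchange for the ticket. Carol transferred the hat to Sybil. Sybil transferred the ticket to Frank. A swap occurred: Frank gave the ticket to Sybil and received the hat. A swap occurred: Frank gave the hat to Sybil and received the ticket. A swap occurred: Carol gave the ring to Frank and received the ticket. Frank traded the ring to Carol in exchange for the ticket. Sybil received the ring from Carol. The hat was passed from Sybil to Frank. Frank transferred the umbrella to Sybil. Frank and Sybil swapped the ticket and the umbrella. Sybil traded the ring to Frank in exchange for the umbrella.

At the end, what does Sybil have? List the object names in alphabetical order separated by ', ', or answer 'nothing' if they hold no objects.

Tracking all object holders:
Start: umbrella:Frank, ticket:Carol, hat:Sybil, ring:Sybil
Event 1 (give ring: Sybil -> Carol). State: umbrella:Frank, ticket:Carol, hat:Sybil, ring:Carol
Event 2 (swap hat<->ticket: now hat:Carol, ticket:Sybil). State: umbrella:Frank, ticket:Sybil, hat:Carol, ring:Carol
Event 3 (give hat: Carol -> Sybil). State: umbrella:Frank, ticket:Sybil, hat:Sybil, ring:Carol
Event 4 (give ticket: Sybil -> Frank). State: umbrella:Frank, ticket:Frank, hat:Sybil, ring:Carol
Event 5 (swap ticket<->hat: now ticket:Sybil, hat:Frank). State: umbrella:Frank, ticket:Sybil, hat:Frank, ring:Carol
Event 6 (swap hat<->ticket: now hat:Sybil, ticket:Frank). State: umbrella:Frank, ticket:Frank, hat:Sybil, ring:Carol
Event 7 (swap ring<->ticket: now ring:Frank, ticket:Carol). State: umbrella:Frank, ticket:Carol, hat:Sybil, ring:Frank
Event 8 (swap ring<->ticket: now ring:Carol, ticket:Frank). State: umbrella:Frank, ticket:Frank, hat:Sybil, ring:Carol
Event 9 (give ring: Carol -> Sybil). State: umbrella:Frank, ticket:Frank, hat:Sybil, ring:Sybil
Event 10 (give hat: Sybil -> Frank). State: umbrella:Frank, ticket:Frank, hat:Frank, ring:Sybil
Event 11 (give umbrella: Frank -> Sybil). State: umbrella:Sybil, ticket:Frank, hat:Frank, ring:Sybil
Event 12 (swap ticket<->umbrella: now ticket:Sybil, umbrella:Frank). State: umbrella:Frank, ticket:Sybil, hat:Frank, ring:Sybil
Event 13 (swap ring<->umbrella: now ring:Frank, umbrella:Sybil). State: umbrella:Sybil, ticket:Sybil, hat:Frank, ring:Frank

Final state: umbrella:Sybil, ticket:Sybil, hat:Frank, ring:Frank
Sybil holds: ticket, umbrella.

Answer: ticket, umbrella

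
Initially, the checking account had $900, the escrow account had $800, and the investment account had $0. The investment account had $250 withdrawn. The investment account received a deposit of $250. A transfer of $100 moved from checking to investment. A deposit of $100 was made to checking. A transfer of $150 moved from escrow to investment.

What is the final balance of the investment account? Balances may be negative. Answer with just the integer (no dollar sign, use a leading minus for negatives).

Tracking account balances step by step:
Start: checking=900, escrow=800, investment=0
Event 1 (withdraw 250 from investment): investment: 0 - 250 = -250. Balances: checking=900, escrow=800, investment=-250
Event 2 (deposit 250 to investment): investment: -250 + 250 = 0. Balances: checking=900, escrow=800, investment=0
Event 3 (transfer 100 checking -> investment): checking: 900 - 100 = 800, investment: 0 + 100 = 100. Balances: checking=800, escrow=800, investment=100
Event 4 (deposit 100 to checking): checking: 800 + 100 = 900. Balances: checking=900, escrow=800, investment=100
Event 5 (transfer 150 escrow -> investment): escrow: 800 - 150 = 650, investment: 100 + 150 = 250. Balances: checking=900, escrow=650, investment=250

Final balance of investment: 250

Answer: 250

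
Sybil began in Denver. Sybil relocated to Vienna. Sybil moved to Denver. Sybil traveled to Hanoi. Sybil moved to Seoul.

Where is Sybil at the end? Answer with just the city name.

Tracking Sybil's location:
Start: Sybil is in Denver.
After move 1: Denver -> Vienna. Sybil is in Vienna.
After move 2: Vienna -> Denver. Sybil is in Denver.
After move 3: Denver -> Hanoi. Sybil is in Hanoi.
After move 4: Hanoi -> Seoul. Sybil is in Seoul.

Answer: Seoul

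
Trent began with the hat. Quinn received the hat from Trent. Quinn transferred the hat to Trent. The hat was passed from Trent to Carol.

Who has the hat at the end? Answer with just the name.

Tracking the hat through each event:
Start: Trent has the hat.
After event 1: Quinn has the hat.
After event 2: Trent has the hat.
After event 3: Carol has the hat.

Answer: Carol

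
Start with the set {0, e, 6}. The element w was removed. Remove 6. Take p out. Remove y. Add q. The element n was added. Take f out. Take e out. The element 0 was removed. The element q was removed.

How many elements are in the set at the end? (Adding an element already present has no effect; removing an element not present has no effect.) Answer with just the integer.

Answer: 1

Derivation:
Tracking the set through each operation:
Start: {0, 6, e}
Event 1 (remove w): not present, no change. Set: {0, 6, e}
Event 2 (remove 6): removed. Set: {0, e}
Event 3 (remove p): not present, no change. Set: {0, e}
Event 4 (remove y): not present, no change. Set: {0, e}
Event 5 (add q): added. Set: {0, e, q}
Event 6 (add n): added. Set: {0, e, n, q}
Event 7 (remove f): not present, no change. Set: {0, e, n, q}
Event 8 (remove e): removed. Set: {0, n, q}
Event 9 (remove 0): removed. Set: {n, q}
Event 10 (remove q): removed. Set: {n}

Final set: {n} (size 1)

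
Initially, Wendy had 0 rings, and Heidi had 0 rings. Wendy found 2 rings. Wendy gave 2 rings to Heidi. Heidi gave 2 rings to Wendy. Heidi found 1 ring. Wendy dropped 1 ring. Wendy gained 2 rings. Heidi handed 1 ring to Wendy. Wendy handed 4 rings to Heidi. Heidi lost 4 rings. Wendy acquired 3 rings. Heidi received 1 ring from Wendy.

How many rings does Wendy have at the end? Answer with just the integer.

Tracking counts step by step:
Start: Wendy=0, Heidi=0
Event 1 (Wendy +2): Wendy: 0 -> 2. State: Wendy=2, Heidi=0
Event 2 (Wendy -> Heidi, 2): Wendy: 2 -> 0, Heidi: 0 -> 2. State: Wendy=0, Heidi=2
Event 3 (Heidi -> Wendy, 2): Heidi: 2 -> 0, Wendy: 0 -> 2. State: Wendy=2, Heidi=0
Event 4 (Heidi +1): Heidi: 0 -> 1. State: Wendy=2, Heidi=1
Event 5 (Wendy -1): Wendy: 2 -> 1. State: Wendy=1, Heidi=1
Event 6 (Wendy +2): Wendy: 1 -> 3. State: Wendy=3, Heidi=1
Event 7 (Heidi -> Wendy, 1): Heidi: 1 -> 0, Wendy: 3 -> 4. State: Wendy=4, Heidi=0
Event 8 (Wendy -> Heidi, 4): Wendy: 4 -> 0, Heidi: 0 -> 4. State: Wendy=0, Heidi=4
Event 9 (Heidi -4): Heidi: 4 -> 0. State: Wendy=0, Heidi=0
Event 10 (Wendy +3): Wendy: 0 -> 3. State: Wendy=3, Heidi=0
Event 11 (Wendy -> Heidi, 1): Wendy: 3 -> 2, Heidi: 0 -> 1. State: Wendy=2, Heidi=1

Wendy's final count: 2

Answer: 2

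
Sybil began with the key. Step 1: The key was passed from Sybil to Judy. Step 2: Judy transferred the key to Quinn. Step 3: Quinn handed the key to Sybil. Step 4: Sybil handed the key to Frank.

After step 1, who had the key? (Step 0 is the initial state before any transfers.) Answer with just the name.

Answer: Judy

Derivation:
Tracking the key holder through step 1:
After step 0 (start): Sybil
After step 1: Judy

At step 1, the holder is Judy.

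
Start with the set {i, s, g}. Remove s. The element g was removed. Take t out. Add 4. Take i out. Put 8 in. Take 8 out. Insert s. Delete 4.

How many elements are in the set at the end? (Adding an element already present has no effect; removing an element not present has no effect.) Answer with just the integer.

Answer: 1

Derivation:
Tracking the set through each operation:
Start: {g, i, s}
Event 1 (remove s): removed. Set: {g, i}
Event 2 (remove g): removed. Set: {i}
Event 3 (remove t): not present, no change. Set: {i}
Event 4 (add 4): added. Set: {4, i}
Event 5 (remove i): removed. Set: {4}
Event 6 (add 8): added. Set: {4, 8}
Event 7 (remove 8): removed. Set: {4}
Event 8 (add s): added. Set: {4, s}
Event 9 (remove 4): removed. Set: {s}

Final set: {s} (size 1)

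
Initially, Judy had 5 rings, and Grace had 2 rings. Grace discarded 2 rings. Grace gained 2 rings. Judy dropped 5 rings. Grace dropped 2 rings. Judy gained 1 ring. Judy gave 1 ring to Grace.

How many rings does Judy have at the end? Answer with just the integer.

Tracking counts step by step:
Start: Judy=5, Grace=2
Event 1 (Grace -2): Grace: 2 -> 0. State: Judy=5, Grace=0
Event 2 (Grace +2): Grace: 0 -> 2. State: Judy=5, Grace=2
Event 3 (Judy -5): Judy: 5 -> 0. State: Judy=0, Grace=2
Event 4 (Grace -2): Grace: 2 -> 0. State: Judy=0, Grace=0
Event 5 (Judy +1): Judy: 0 -> 1. State: Judy=1, Grace=0
Event 6 (Judy -> Grace, 1): Judy: 1 -> 0, Grace: 0 -> 1. State: Judy=0, Grace=1

Judy's final count: 0

Answer: 0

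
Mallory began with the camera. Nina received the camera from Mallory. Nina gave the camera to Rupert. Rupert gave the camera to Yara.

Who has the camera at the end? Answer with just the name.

Answer: Yara

Derivation:
Tracking the camera through each event:
Start: Mallory has the camera.
After event 1: Nina has the camera.
After event 2: Rupert has the camera.
After event 3: Yara has the camera.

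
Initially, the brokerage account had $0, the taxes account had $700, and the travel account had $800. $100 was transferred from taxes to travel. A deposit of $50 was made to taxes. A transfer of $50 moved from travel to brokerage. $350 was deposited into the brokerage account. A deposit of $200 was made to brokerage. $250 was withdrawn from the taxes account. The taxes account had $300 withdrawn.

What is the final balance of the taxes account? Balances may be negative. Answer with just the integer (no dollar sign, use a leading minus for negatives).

Answer: 100

Derivation:
Tracking account balances step by step:
Start: brokerage=0, taxes=700, travel=800
Event 1 (transfer 100 taxes -> travel): taxes: 700 - 100 = 600, travel: 800 + 100 = 900. Balances: brokerage=0, taxes=600, travel=900
Event 2 (deposit 50 to taxes): taxes: 600 + 50 = 650. Balances: brokerage=0, taxes=650, travel=900
Event 3 (transfer 50 travel -> brokerage): travel: 900 - 50 = 850, brokerage: 0 + 50 = 50. Balances: brokerage=50, taxes=650, travel=850
Event 4 (deposit 350 to brokerage): brokerage: 50 + 350 = 400. Balances: brokerage=400, taxes=650, travel=850
Event 5 (deposit 200 to brokerage): brokerage: 400 + 200 = 600. Balances: brokerage=600, taxes=650, travel=850
Event 6 (withdraw 250 from taxes): taxes: 650 - 250 = 400. Balances: brokerage=600, taxes=400, travel=850
Event 7 (withdraw 300 from taxes): taxes: 400 - 300 = 100. Balances: brokerage=600, taxes=100, travel=850

Final balance of taxes: 100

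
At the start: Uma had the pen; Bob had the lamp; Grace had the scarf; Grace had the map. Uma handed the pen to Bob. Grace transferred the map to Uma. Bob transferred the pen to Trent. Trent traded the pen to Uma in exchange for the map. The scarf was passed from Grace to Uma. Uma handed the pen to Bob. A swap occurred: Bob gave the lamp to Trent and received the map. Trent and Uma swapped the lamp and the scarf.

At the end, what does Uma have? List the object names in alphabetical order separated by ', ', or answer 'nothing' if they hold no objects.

Tracking all object holders:
Start: pen:Uma, lamp:Bob, scarf:Grace, map:Grace
Event 1 (give pen: Uma -> Bob). State: pen:Bob, lamp:Bob, scarf:Grace, map:Grace
Event 2 (give map: Grace -> Uma). State: pen:Bob, lamp:Bob, scarf:Grace, map:Uma
Event 3 (give pen: Bob -> Trent). State: pen:Trent, lamp:Bob, scarf:Grace, map:Uma
Event 4 (swap pen<->map: now pen:Uma, map:Trent). State: pen:Uma, lamp:Bob, scarf:Grace, map:Trent
Event 5 (give scarf: Grace -> Uma). State: pen:Uma, lamp:Bob, scarf:Uma, map:Trent
Event 6 (give pen: Uma -> Bob). State: pen:Bob, lamp:Bob, scarf:Uma, map:Trent
Event 7 (swap lamp<->map: now lamp:Trent, map:Bob). State: pen:Bob, lamp:Trent, scarf:Uma, map:Bob
Event 8 (swap lamp<->scarf: now lamp:Uma, scarf:Trent). State: pen:Bob, lamp:Uma, scarf:Trent, map:Bob

Final state: pen:Bob, lamp:Uma, scarf:Trent, map:Bob
Uma holds: lamp.

Answer: lamp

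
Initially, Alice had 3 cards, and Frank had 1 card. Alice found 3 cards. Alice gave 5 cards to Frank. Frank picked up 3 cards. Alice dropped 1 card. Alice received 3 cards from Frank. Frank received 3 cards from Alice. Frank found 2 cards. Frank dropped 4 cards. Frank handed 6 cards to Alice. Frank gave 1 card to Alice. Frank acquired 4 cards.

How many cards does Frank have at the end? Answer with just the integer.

Tracking counts step by step:
Start: Alice=3, Frank=1
Event 1 (Alice +3): Alice: 3 -> 6. State: Alice=6, Frank=1
Event 2 (Alice -> Frank, 5): Alice: 6 -> 1, Frank: 1 -> 6. State: Alice=1, Frank=6
Event 3 (Frank +3): Frank: 6 -> 9. State: Alice=1, Frank=9
Event 4 (Alice -1): Alice: 1 -> 0. State: Alice=0, Frank=9
Event 5 (Frank -> Alice, 3): Frank: 9 -> 6, Alice: 0 -> 3. State: Alice=3, Frank=6
Event 6 (Alice -> Frank, 3): Alice: 3 -> 0, Frank: 6 -> 9. State: Alice=0, Frank=9
Event 7 (Frank +2): Frank: 9 -> 11. State: Alice=0, Frank=11
Event 8 (Frank -4): Frank: 11 -> 7. State: Alice=0, Frank=7
Event 9 (Frank -> Alice, 6): Frank: 7 -> 1, Alice: 0 -> 6. State: Alice=6, Frank=1
Event 10 (Frank -> Alice, 1): Frank: 1 -> 0, Alice: 6 -> 7. State: Alice=7, Frank=0
Event 11 (Frank +4): Frank: 0 -> 4. State: Alice=7, Frank=4

Frank's final count: 4

Answer: 4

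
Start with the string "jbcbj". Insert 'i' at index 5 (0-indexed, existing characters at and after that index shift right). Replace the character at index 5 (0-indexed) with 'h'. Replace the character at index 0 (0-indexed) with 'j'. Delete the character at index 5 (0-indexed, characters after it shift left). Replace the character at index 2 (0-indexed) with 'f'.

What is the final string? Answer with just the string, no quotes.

Answer: jbfbj

Derivation:
Applying each edit step by step:
Start: "jbcbj"
Op 1 (insert 'i' at idx 5): "jbcbj" -> "jbcbji"
Op 2 (replace idx 5: 'i' -> 'h'): "jbcbji" -> "jbcbjh"
Op 3 (replace idx 0: 'j' -> 'j'): "jbcbjh" -> "jbcbjh"
Op 4 (delete idx 5 = 'h'): "jbcbjh" -> "jbcbj"
Op 5 (replace idx 2: 'c' -> 'f'): "jbcbj" -> "jbfbj"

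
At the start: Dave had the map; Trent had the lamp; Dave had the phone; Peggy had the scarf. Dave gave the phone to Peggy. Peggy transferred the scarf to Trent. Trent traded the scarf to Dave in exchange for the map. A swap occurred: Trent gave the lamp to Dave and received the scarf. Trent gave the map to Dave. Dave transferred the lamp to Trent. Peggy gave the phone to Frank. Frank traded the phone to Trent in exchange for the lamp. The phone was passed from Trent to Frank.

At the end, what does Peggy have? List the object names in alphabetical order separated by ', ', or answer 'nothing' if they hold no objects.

Tracking all object holders:
Start: map:Dave, lamp:Trent, phone:Dave, scarf:Peggy
Event 1 (give phone: Dave -> Peggy). State: map:Dave, lamp:Trent, phone:Peggy, scarf:Peggy
Event 2 (give scarf: Peggy -> Trent). State: map:Dave, lamp:Trent, phone:Peggy, scarf:Trent
Event 3 (swap scarf<->map: now scarf:Dave, map:Trent). State: map:Trent, lamp:Trent, phone:Peggy, scarf:Dave
Event 4 (swap lamp<->scarf: now lamp:Dave, scarf:Trent). State: map:Trent, lamp:Dave, phone:Peggy, scarf:Trent
Event 5 (give map: Trent -> Dave). State: map:Dave, lamp:Dave, phone:Peggy, scarf:Trent
Event 6 (give lamp: Dave -> Trent). State: map:Dave, lamp:Trent, phone:Peggy, scarf:Trent
Event 7 (give phone: Peggy -> Frank). State: map:Dave, lamp:Trent, phone:Frank, scarf:Trent
Event 8 (swap phone<->lamp: now phone:Trent, lamp:Frank). State: map:Dave, lamp:Frank, phone:Trent, scarf:Trent
Event 9 (give phone: Trent -> Frank). State: map:Dave, lamp:Frank, phone:Frank, scarf:Trent

Final state: map:Dave, lamp:Frank, phone:Frank, scarf:Trent
Peggy holds: (nothing).

Answer: nothing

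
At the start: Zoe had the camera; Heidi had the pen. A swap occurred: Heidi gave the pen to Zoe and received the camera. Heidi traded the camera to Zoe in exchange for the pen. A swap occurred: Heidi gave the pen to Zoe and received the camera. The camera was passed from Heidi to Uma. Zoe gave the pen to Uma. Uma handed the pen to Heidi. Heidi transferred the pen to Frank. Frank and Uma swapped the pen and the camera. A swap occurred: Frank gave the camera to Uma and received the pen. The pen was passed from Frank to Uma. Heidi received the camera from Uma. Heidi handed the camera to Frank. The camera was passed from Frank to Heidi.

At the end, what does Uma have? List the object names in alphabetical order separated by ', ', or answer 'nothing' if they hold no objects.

Answer: pen

Derivation:
Tracking all object holders:
Start: camera:Zoe, pen:Heidi
Event 1 (swap pen<->camera: now pen:Zoe, camera:Heidi). State: camera:Heidi, pen:Zoe
Event 2 (swap camera<->pen: now camera:Zoe, pen:Heidi). State: camera:Zoe, pen:Heidi
Event 3 (swap pen<->camera: now pen:Zoe, camera:Heidi). State: camera:Heidi, pen:Zoe
Event 4 (give camera: Heidi -> Uma). State: camera:Uma, pen:Zoe
Event 5 (give pen: Zoe -> Uma). State: camera:Uma, pen:Uma
Event 6 (give pen: Uma -> Heidi). State: camera:Uma, pen:Heidi
Event 7 (give pen: Heidi -> Frank). State: camera:Uma, pen:Frank
Event 8 (swap pen<->camera: now pen:Uma, camera:Frank). State: camera:Frank, pen:Uma
Event 9 (swap camera<->pen: now camera:Uma, pen:Frank). State: camera:Uma, pen:Frank
Event 10 (give pen: Frank -> Uma). State: camera:Uma, pen:Uma
Event 11 (give camera: Uma -> Heidi). State: camera:Heidi, pen:Uma
Event 12 (give camera: Heidi -> Frank). State: camera:Frank, pen:Uma
Event 13 (give camera: Frank -> Heidi). State: camera:Heidi, pen:Uma

Final state: camera:Heidi, pen:Uma
Uma holds: pen.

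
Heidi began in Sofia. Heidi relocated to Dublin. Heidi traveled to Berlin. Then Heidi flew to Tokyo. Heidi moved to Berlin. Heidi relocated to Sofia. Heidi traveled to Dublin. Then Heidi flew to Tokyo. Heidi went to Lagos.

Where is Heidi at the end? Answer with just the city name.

Tracking Heidi's location:
Start: Heidi is in Sofia.
After move 1: Sofia -> Dublin. Heidi is in Dublin.
After move 2: Dublin -> Berlin. Heidi is in Berlin.
After move 3: Berlin -> Tokyo. Heidi is in Tokyo.
After move 4: Tokyo -> Berlin. Heidi is in Berlin.
After move 5: Berlin -> Sofia. Heidi is in Sofia.
After move 6: Sofia -> Dublin. Heidi is in Dublin.
After move 7: Dublin -> Tokyo. Heidi is in Tokyo.
After move 8: Tokyo -> Lagos. Heidi is in Lagos.

Answer: Lagos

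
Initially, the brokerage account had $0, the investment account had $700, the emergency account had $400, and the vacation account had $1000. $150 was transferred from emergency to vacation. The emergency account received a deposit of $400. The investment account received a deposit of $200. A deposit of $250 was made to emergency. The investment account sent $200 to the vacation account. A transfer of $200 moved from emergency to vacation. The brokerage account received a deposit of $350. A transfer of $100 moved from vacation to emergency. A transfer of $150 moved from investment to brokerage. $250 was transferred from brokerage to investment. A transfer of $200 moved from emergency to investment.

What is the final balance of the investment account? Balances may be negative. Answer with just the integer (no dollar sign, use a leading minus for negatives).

Tracking account balances step by step:
Start: brokerage=0, investment=700, emergency=400, vacation=1000
Event 1 (transfer 150 emergency -> vacation): emergency: 400 - 150 = 250, vacation: 1000 + 150 = 1150. Balances: brokerage=0, investment=700, emergency=250, vacation=1150
Event 2 (deposit 400 to emergency): emergency: 250 + 400 = 650. Balances: brokerage=0, investment=700, emergency=650, vacation=1150
Event 3 (deposit 200 to investment): investment: 700 + 200 = 900. Balances: brokerage=0, investment=900, emergency=650, vacation=1150
Event 4 (deposit 250 to emergency): emergency: 650 + 250 = 900. Balances: brokerage=0, investment=900, emergency=900, vacation=1150
Event 5 (transfer 200 investment -> vacation): investment: 900 - 200 = 700, vacation: 1150 + 200 = 1350. Balances: brokerage=0, investment=700, emergency=900, vacation=1350
Event 6 (transfer 200 emergency -> vacation): emergency: 900 - 200 = 700, vacation: 1350 + 200 = 1550. Balances: brokerage=0, investment=700, emergency=700, vacation=1550
Event 7 (deposit 350 to brokerage): brokerage: 0 + 350 = 350. Balances: brokerage=350, investment=700, emergency=700, vacation=1550
Event 8 (transfer 100 vacation -> emergency): vacation: 1550 - 100 = 1450, emergency: 700 + 100 = 800. Balances: brokerage=350, investment=700, emergency=800, vacation=1450
Event 9 (transfer 150 investment -> brokerage): investment: 700 - 150 = 550, brokerage: 350 + 150 = 500. Balances: brokerage=500, investment=550, emergency=800, vacation=1450
Event 10 (transfer 250 brokerage -> investment): brokerage: 500 - 250 = 250, investment: 550 + 250 = 800. Balances: brokerage=250, investment=800, emergency=800, vacation=1450
Event 11 (transfer 200 emergency -> investment): emergency: 800 - 200 = 600, investment: 800 + 200 = 1000. Balances: brokerage=250, investment=1000, emergency=600, vacation=1450

Final balance of investment: 1000

Answer: 1000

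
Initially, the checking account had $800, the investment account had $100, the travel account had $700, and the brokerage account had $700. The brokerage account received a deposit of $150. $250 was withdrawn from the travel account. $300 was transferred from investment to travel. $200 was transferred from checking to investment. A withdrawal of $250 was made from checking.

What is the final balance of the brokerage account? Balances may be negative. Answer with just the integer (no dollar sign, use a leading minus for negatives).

Tracking account balances step by step:
Start: checking=800, investment=100, travel=700, brokerage=700
Event 1 (deposit 150 to brokerage): brokerage: 700 + 150 = 850. Balances: checking=800, investment=100, travel=700, brokerage=850
Event 2 (withdraw 250 from travel): travel: 700 - 250 = 450. Balances: checking=800, investment=100, travel=450, brokerage=850
Event 3 (transfer 300 investment -> travel): investment: 100 - 300 = -200, travel: 450 + 300 = 750. Balances: checking=800, investment=-200, travel=750, brokerage=850
Event 4 (transfer 200 checking -> investment): checking: 800 - 200 = 600, investment: -200 + 200 = 0. Balances: checking=600, investment=0, travel=750, brokerage=850
Event 5 (withdraw 250 from checking): checking: 600 - 250 = 350. Balances: checking=350, investment=0, travel=750, brokerage=850

Final balance of brokerage: 850

Answer: 850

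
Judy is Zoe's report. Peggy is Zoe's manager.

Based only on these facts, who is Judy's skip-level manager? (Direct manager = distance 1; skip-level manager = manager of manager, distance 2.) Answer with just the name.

Answer: Peggy

Derivation:
Reconstructing the manager chain from the given facts:
  Peggy -> Zoe -> Judy
(each arrow means 'manager of the next')
Positions in the chain (0 = top):
  position of Peggy: 0
  position of Zoe: 1
  position of Judy: 2

Judy is at position 2; the skip-level manager is 2 steps up the chain, i.e. position 0: Peggy.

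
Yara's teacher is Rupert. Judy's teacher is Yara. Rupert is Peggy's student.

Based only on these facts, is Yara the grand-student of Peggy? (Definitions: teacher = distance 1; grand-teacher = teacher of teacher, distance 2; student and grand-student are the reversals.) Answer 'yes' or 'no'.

Reconstructing the teacher chain from the given facts:
  Peggy -> Rupert -> Yara -> Judy
(each arrow means 'teacher of the next')
Positions in the chain (0 = top):
  position of Peggy: 0
  position of Rupert: 1
  position of Yara: 2
  position of Judy: 3

Yara is at position 2, Peggy is at position 0; signed distance (j - i) = -2.
'grand-student' requires j - i = -2. Actual distance is -2, so the relation HOLDS.

Answer: yes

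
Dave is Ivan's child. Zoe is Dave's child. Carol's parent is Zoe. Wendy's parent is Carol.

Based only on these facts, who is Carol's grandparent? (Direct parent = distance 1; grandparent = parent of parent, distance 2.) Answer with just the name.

Answer: Dave

Derivation:
Reconstructing the parent chain from the given facts:
  Ivan -> Dave -> Zoe -> Carol -> Wendy
(each arrow means 'parent of the next')
Positions in the chain (0 = top):
  position of Ivan: 0
  position of Dave: 1
  position of Zoe: 2
  position of Carol: 3
  position of Wendy: 4

Carol is at position 3; the grandparent is 2 steps up the chain, i.e. position 1: Dave.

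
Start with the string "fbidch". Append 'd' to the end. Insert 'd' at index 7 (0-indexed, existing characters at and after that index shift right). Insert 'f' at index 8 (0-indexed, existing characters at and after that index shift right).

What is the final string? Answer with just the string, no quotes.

Applying each edit step by step:
Start: "fbidch"
Op 1 (append 'd'): "fbidch" -> "fbidchd"
Op 2 (insert 'd' at idx 7): "fbidchd" -> "fbidchdd"
Op 3 (insert 'f' at idx 8): "fbidchdd" -> "fbidchddf"

Answer: fbidchddf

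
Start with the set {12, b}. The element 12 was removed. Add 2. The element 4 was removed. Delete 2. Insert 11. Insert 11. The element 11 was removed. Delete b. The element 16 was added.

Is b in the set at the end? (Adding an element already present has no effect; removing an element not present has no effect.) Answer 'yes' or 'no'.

Answer: no

Derivation:
Tracking the set through each operation:
Start: {12, b}
Event 1 (remove 12): removed. Set: {b}
Event 2 (add 2): added. Set: {2, b}
Event 3 (remove 4): not present, no change. Set: {2, b}
Event 4 (remove 2): removed. Set: {b}
Event 5 (add 11): added. Set: {11, b}
Event 6 (add 11): already present, no change. Set: {11, b}
Event 7 (remove 11): removed. Set: {b}
Event 8 (remove b): removed. Set: {}
Event 9 (add 16): added. Set: {16}

Final set: {16} (size 1)
b is NOT in the final set.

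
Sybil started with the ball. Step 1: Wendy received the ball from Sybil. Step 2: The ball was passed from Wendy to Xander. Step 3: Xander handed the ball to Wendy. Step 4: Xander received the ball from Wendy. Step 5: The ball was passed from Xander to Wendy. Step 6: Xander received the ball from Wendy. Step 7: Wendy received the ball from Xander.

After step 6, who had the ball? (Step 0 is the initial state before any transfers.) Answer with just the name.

Answer: Xander

Derivation:
Tracking the ball holder through step 6:
After step 0 (start): Sybil
After step 1: Wendy
After step 2: Xander
After step 3: Wendy
After step 4: Xander
After step 5: Wendy
After step 6: Xander

At step 6, the holder is Xander.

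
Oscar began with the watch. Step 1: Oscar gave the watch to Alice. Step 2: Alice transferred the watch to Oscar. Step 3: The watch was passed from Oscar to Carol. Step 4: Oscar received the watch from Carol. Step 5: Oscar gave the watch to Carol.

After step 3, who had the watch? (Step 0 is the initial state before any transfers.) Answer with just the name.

Tracking the watch holder through step 3:
After step 0 (start): Oscar
After step 1: Alice
After step 2: Oscar
After step 3: Carol

At step 3, the holder is Carol.

Answer: Carol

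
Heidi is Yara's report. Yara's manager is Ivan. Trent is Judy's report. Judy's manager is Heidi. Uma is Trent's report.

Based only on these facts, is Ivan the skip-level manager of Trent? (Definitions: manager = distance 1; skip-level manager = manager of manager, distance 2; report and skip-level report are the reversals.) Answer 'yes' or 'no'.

Answer: no

Derivation:
Reconstructing the manager chain from the given facts:
  Ivan -> Yara -> Heidi -> Judy -> Trent -> Uma
(each arrow means 'manager of the next')
Positions in the chain (0 = top):
  position of Ivan: 0
  position of Yara: 1
  position of Heidi: 2
  position of Judy: 3
  position of Trent: 4
  position of Uma: 5

Ivan is at position 0, Trent is at position 4; signed distance (j - i) = 4.
'skip-level manager' requires j - i = 2. Actual distance is 4, so the relation does NOT hold.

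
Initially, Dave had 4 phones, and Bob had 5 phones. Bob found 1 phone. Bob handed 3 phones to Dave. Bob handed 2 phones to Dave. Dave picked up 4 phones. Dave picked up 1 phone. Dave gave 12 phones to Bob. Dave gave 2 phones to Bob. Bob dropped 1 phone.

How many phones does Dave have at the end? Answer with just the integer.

Answer: 0

Derivation:
Tracking counts step by step:
Start: Dave=4, Bob=5
Event 1 (Bob +1): Bob: 5 -> 6. State: Dave=4, Bob=6
Event 2 (Bob -> Dave, 3): Bob: 6 -> 3, Dave: 4 -> 7. State: Dave=7, Bob=3
Event 3 (Bob -> Dave, 2): Bob: 3 -> 1, Dave: 7 -> 9. State: Dave=9, Bob=1
Event 4 (Dave +4): Dave: 9 -> 13. State: Dave=13, Bob=1
Event 5 (Dave +1): Dave: 13 -> 14. State: Dave=14, Bob=1
Event 6 (Dave -> Bob, 12): Dave: 14 -> 2, Bob: 1 -> 13. State: Dave=2, Bob=13
Event 7 (Dave -> Bob, 2): Dave: 2 -> 0, Bob: 13 -> 15. State: Dave=0, Bob=15
Event 8 (Bob -1): Bob: 15 -> 14. State: Dave=0, Bob=14

Dave's final count: 0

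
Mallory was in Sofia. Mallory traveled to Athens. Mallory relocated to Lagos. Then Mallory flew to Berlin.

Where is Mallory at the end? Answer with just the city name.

Tracking Mallory's location:
Start: Mallory is in Sofia.
After move 1: Sofia -> Athens. Mallory is in Athens.
After move 2: Athens -> Lagos. Mallory is in Lagos.
After move 3: Lagos -> Berlin. Mallory is in Berlin.

Answer: Berlin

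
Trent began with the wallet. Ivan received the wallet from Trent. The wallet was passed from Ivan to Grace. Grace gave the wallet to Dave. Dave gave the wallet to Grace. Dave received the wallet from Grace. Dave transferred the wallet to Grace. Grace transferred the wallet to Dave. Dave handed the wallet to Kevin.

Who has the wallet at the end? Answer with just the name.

Tracking the wallet through each event:
Start: Trent has the wallet.
After event 1: Ivan has the wallet.
After event 2: Grace has the wallet.
After event 3: Dave has the wallet.
After event 4: Grace has the wallet.
After event 5: Dave has the wallet.
After event 6: Grace has the wallet.
After event 7: Dave has the wallet.
After event 8: Kevin has the wallet.

Answer: Kevin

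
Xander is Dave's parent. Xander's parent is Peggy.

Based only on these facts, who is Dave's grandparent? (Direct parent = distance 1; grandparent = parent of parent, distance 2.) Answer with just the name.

Answer: Peggy

Derivation:
Reconstructing the parent chain from the given facts:
  Peggy -> Xander -> Dave
(each arrow means 'parent of the next')
Positions in the chain (0 = top):
  position of Peggy: 0
  position of Xander: 1
  position of Dave: 2

Dave is at position 2; the grandparent is 2 steps up the chain, i.e. position 0: Peggy.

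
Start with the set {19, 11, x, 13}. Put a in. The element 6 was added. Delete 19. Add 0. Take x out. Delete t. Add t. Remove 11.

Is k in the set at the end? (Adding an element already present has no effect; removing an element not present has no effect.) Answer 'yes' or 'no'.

Answer: no

Derivation:
Tracking the set through each operation:
Start: {11, 13, 19, x}
Event 1 (add a): added. Set: {11, 13, 19, a, x}
Event 2 (add 6): added. Set: {11, 13, 19, 6, a, x}
Event 3 (remove 19): removed. Set: {11, 13, 6, a, x}
Event 4 (add 0): added. Set: {0, 11, 13, 6, a, x}
Event 5 (remove x): removed. Set: {0, 11, 13, 6, a}
Event 6 (remove t): not present, no change. Set: {0, 11, 13, 6, a}
Event 7 (add t): added. Set: {0, 11, 13, 6, a, t}
Event 8 (remove 11): removed. Set: {0, 13, 6, a, t}

Final set: {0, 13, 6, a, t} (size 5)
k is NOT in the final set.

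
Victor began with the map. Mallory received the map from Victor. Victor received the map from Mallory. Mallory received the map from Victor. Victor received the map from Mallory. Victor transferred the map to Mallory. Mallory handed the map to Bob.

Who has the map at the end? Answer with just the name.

Answer: Bob

Derivation:
Tracking the map through each event:
Start: Victor has the map.
After event 1: Mallory has the map.
After event 2: Victor has the map.
After event 3: Mallory has the map.
After event 4: Victor has the map.
After event 5: Mallory has the map.
After event 6: Bob has the map.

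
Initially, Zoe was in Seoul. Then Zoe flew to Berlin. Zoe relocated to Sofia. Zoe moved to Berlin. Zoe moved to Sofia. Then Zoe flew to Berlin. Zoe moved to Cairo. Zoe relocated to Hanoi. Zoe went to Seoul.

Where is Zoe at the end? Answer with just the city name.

Tracking Zoe's location:
Start: Zoe is in Seoul.
After move 1: Seoul -> Berlin. Zoe is in Berlin.
After move 2: Berlin -> Sofia. Zoe is in Sofia.
After move 3: Sofia -> Berlin. Zoe is in Berlin.
After move 4: Berlin -> Sofia. Zoe is in Sofia.
After move 5: Sofia -> Berlin. Zoe is in Berlin.
After move 6: Berlin -> Cairo. Zoe is in Cairo.
After move 7: Cairo -> Hanoi. Zoe is in Hanoi.
After move 8: Hanoi -> Seoul. Zoe is in Seoul.

Answer: Seoul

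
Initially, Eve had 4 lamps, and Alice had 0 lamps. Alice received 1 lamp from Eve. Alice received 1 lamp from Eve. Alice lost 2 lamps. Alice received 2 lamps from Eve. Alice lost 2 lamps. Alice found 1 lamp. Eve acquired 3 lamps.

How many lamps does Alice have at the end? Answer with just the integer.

Tracking counts step by step:
Start: Eve=4, Alice=0
Event 1 (Eve -> Alice, 1): Eve: 4 -> 3, Alice: 0 -> 1. State: Eve=3, Alice=1
Event 2 (Eve -> Alice, 1): Eve: 3 -> 2, Alice: 1 -> 2. State: Eve=2, Alice=2
Event 3 (Alice -2): Alice: 2 -> 0. State: Eve=2, Alice=0
Event 4 (Eve -> Alice, 2): Eve: 2 -> 0, Alice: 0 -> 2. State: Eve=0, Alice=2
Event 5 (Alice -2): Alice: 2 -> 0. State: Eve=0, Alice=0
Event 6 (Alice +1): Alice: 0 -> 1. State: Eve=0, Alice=1
Event 7 (Eve +3): Eve: 0 -> 3. State: Eve=3, Alice=1

Alice's final count: 1

Answer: 1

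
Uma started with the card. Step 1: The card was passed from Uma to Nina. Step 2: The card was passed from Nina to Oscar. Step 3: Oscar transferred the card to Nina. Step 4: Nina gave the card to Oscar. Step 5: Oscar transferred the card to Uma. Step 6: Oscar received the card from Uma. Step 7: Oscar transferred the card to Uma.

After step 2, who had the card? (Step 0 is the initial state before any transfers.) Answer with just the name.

Answer: Oscar

Derivation:
Tracking the card holder through step 2:
After step 0 (start): Uma
After step 1: Nina
After step 2: Oscar

At step 2, the holder is Oscar.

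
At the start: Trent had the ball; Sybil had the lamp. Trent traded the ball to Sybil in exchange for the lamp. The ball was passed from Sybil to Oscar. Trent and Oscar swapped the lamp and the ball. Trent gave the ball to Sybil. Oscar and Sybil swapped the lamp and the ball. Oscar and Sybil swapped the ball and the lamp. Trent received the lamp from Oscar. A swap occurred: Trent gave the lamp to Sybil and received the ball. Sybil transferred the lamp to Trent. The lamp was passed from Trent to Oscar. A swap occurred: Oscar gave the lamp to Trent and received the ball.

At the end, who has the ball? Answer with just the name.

Tracking all object holders:
Start: ball:Trent, lamp:Sybil
Event 1 (swap ball<->lamp: now ball:Sybil, lamp:Trent). State: ball:Sybil, lamp:Trent
Event 2 (give ball: Sybil -> Oscar). State: ball:Oscar, lamp:Trent
Event 3 (swap lamp<->ball: now lamp:Oscar, ball:Trent). State: ball:Trent, lamp:Oscar
Event 4 (give ball: Trent -> Sybil). State: ball:Sybil, lamp:Oscar
Event 5 (swap lamp<->ball: now lamp:Sybil, ball:Oscar). State: ball:Oscar, lamp:Sybil
Event 6 (swap ball<->lamp: now ball:Sybil, lamp:Oscar). State: ball:Sybil, lamp:Oscar
Event 7 (give lamp: Oscar -> Trent). State: ball:Sybil, lamp:Trent
Event 8 (swap lamp<->ball: now lamp:Sybil, ball:Trent). State: ball:Trent, lamp:Sybil
Event 9 (give lamp: Sybil -> Trent). State: ball:Trent, lamp:Trent
Event 10 (give lamp: Trent -> Oscar). State: ball:Trent, lamp:Oscar
Event 11 (swap lamp<->ball: now lamp:Trent, ball:Oscar). State: ball:Oscar, lamp:Trent

Final state: ball:Oscar, lamp:Trent
The ball is held by Oscar.

Answer: Oscar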